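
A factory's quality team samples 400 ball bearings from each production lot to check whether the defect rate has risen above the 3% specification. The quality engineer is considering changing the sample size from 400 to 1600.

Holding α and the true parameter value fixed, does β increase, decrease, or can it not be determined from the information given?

It decreases.

Increasing n separates the H₀ and Ha sampling distributions, so under Ha fewer outcomes land in the acceptance region.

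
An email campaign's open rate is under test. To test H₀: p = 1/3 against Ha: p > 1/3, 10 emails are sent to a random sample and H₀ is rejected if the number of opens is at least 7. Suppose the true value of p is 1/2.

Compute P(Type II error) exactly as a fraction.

A Type II error is failing to reject when Ha holds: with p = 1/2, β = P(X ≤ 6).
Equivalently, β = 1 − P(X ≥ 7) = 53/64.

53/64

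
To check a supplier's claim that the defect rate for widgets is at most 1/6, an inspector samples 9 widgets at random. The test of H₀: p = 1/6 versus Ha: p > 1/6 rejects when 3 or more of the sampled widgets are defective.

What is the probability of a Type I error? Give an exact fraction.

898223/5038848

The significance level is the probability, assuming p = 1/6, of seeing 3 or more defectives in 9 draws.
Computing the lower-tail complement: 1 − 4140625/5038848 = 898223/5038848.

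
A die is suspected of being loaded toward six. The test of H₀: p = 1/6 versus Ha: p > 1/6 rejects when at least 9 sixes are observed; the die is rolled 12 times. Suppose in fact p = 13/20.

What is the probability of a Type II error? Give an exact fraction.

535222111290433/819200000000000

β = P(fail to reject H₀ | Ha true) = P(S ≤ 8 | p = 13/20), S ~ Binomial(12, 13/20).
Adding the binomial probabilities P(S=0)+…+P(S=8) at p = 13/20 gives 535222111290433/819200000000000.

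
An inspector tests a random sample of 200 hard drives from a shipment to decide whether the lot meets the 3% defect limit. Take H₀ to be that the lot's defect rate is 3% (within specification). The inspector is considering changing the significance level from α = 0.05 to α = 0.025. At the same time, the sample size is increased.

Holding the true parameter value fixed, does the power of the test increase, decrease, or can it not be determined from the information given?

Cannot be determined from the information given.

The first change alone would make β increase; the second alone would make β decrease. Which effect dominates depends on the magnitudes, which are not given.
Since power = 1 − β, the effect on power is likewise indeterminate.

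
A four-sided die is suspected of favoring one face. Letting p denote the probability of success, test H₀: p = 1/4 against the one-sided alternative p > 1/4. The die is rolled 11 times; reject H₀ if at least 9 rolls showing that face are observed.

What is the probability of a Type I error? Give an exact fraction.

529/4194304

The Type I error probability is α = P(K ≥ 9) computed under H₀, where K ~ Binomial(11, 1/4).
Adding the binomial terms for j = 9 through 11 with p = 1/4 yields 529/4194304.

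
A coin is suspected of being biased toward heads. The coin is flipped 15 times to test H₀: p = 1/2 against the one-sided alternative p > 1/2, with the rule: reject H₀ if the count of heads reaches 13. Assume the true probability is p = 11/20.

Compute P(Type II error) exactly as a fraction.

32418940857512713659/32768000000000000000

Under the alternative p = 11/20, Y ~ Binomial(15, 11/20); β is the probability the test does not reject, P(Y < 13).
Summing C(15,j)·(11/20)^j·(9/20)^{15-j} for j = 0..12 gives 32418940857512713659/32768000000000000000.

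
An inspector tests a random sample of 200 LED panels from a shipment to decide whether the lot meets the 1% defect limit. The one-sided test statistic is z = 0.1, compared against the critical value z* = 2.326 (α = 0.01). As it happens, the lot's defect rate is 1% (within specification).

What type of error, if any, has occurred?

The conventional null hypothesis is that the lot's defect rate is 1% (within specification).
Since z = 0.1 ≤ z* = 2.326, H₀ is not rejected.
H₀ is true (actually the lot's defect rate is 1% (within specification)).
The decision matches the true state — no error.

No error — this is a correct decision.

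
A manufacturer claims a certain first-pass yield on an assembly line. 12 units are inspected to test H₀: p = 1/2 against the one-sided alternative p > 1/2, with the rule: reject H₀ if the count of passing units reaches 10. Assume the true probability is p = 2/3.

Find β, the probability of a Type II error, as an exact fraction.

Under the alternative p = 2/3, K ~ Binomial(12, 2/3); β is the probability the test does not reject, P(K < 10).
Summing C(12,j)·(2/3)^j·(1/3)^{12-j} for j = 0..9 gives 435185/531441.

435185/531441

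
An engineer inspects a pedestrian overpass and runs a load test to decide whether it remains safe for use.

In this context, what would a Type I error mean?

A Type I error would mean concluding that the structure is structurally deficient when in fact the structure meets the required load capacity (safe).

With the conventional null hypothesis that the structure meets the required load capacity (safe):
A Type I error is rejecting H₀ when H₀ is true.
Here that means closing the structure for repairs when actually the structure meets the required load capacity (safe).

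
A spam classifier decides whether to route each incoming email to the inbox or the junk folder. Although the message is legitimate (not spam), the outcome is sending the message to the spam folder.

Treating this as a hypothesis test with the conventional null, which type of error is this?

The null hypothesis here is that the message is legitimate (not spam).
'Sending the message to the spam folder' corresponds to rejecting H₀.
H₀ was rejected but H₀ is true — a Type I error (false positive).

Type I error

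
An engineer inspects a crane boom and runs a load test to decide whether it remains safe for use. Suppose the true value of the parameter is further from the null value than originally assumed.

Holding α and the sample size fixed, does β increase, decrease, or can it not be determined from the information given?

It decreases.

The further the true parameter sits from the null value, the more of the Ha sampling distribution falls in the rejection region.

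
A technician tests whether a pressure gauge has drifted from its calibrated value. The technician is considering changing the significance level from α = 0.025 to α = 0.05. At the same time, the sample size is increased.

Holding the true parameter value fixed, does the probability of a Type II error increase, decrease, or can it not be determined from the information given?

Relaxing α lowers the evidence threshold; under Ha, outcomes that previously fell short now trigger rejection. More data shrinks sampling variability; the test statistic under Ha concentrates further from the null value, making rejection more likely. Both changes push β in the same direction.

It decreases.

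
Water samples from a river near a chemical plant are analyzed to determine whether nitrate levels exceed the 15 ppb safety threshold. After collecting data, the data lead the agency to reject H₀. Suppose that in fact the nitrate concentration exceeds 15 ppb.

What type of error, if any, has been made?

No error — this is a correct decision.

The conventional null hypothesis here is that the nitrate concentration is at or below 15 ppb (safe).
The test rejected a false H₀ — the decision matches the true state.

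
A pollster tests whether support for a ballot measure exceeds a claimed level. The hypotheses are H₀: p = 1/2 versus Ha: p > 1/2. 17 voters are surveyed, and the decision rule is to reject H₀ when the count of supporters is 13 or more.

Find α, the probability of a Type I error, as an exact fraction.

1607/65536

The Type I error probability is α = P(X ≥ 13) computed under H₀, where X ~ Binomial(17, 1/2).
That's C(17,13) + C(17,14) + C(17,15) + C(17,16) + C(17,17) over 2^17, i.e. (2380 + 680 + 136 + 17 + 1)/131072 = 3214/131072 = 1607/65536.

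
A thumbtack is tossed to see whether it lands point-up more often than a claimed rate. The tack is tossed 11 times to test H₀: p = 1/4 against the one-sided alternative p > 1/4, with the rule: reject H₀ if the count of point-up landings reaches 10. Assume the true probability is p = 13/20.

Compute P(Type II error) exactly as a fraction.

β = P(fail to reject H₀ | Ha true) = P(K ≤ 9 | p = 13/20), K ~ Binomial(11, 13/20).
Adding the binomial probabilities P(K=0)+…+P(K=9) at p = 13/20 gives 19239273573359/20480000000000.

19239273573359/20480000000000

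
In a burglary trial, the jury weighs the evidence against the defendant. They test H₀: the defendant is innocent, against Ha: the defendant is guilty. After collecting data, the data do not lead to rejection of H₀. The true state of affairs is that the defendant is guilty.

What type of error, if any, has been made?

H₀ was not rejected, but H₀ is actually false.
Failing to reject a false null hypothesis is a Type II error (false negative).

Type II error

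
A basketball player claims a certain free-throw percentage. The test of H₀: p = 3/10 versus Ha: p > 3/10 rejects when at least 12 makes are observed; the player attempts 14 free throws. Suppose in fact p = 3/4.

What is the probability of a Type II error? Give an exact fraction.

96485417/134217728

β = P(fail to reject H₀ | Ha true) = P(K ≤ 11 | p = 3/4), K ~ Binomial(14, 3/4).
Adding the binomial probabilities P(K=0)+…+P(K=11) at p = 3/4 gives 96485417/134217728.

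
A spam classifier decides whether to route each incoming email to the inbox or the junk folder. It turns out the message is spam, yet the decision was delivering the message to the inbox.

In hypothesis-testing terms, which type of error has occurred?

Type II error

The null hypothesis here is that the message is legitimate (not spam).
'Delivering the message to the inbox' corresponds to failing to reject H₀.
H₀ was not rejected but H₀ is false — a Type II error (false negative).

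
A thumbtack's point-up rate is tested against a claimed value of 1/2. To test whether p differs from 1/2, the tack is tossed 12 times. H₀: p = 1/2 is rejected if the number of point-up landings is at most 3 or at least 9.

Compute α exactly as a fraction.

The significance level is the null-hypothesis probability of the rejection region {≤3} ∪ {≥9}.
The two tails are symmetric, so α = 2·(1 + 12 + 66 + 220)/2^12 = 598/4096 = 299/2048.

299/2048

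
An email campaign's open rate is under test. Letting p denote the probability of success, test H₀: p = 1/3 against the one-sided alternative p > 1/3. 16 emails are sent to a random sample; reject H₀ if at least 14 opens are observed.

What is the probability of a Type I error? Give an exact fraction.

19/1594323

α = P(reject H₀ | H₀ true) = P(Y ≥ 14 | p = 1/3), with Y ~ Binomial(16, 1/3).
Adding the binomial terms for j = 14 through 16 with p = 1/3 yields 19/1594323.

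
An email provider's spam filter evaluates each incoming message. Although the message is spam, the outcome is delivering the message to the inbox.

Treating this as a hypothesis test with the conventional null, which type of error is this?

The null hypothesis here is that the message is legitimate (not spam).
'Delivering the message to the inbox' corresponds to failing to reject H₀.
H₀ was not rejected but H₀ is false — a Type II error (false negative).

Type II error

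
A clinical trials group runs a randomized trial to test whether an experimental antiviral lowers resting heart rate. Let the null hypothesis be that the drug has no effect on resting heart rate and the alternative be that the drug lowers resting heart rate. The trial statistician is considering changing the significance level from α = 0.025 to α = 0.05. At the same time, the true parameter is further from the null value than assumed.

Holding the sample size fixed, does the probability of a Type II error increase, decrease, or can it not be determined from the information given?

It decreases.

A larger α widens the rejection region, so when the alternative is true more outcomes lead to rejection — failing to reject becomes less likely. A larger true effect moves the Ha sampling distribution further from the H₀ critical value, making rejection more likely when Ha is true. Both changes push β in the same direction.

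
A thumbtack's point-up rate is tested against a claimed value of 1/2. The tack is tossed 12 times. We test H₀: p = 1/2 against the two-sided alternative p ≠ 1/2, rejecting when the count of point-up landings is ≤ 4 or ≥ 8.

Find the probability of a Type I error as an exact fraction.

397/1024

α = P(Y ≤ 4 or Y ≥ 8 | p = 1/2), Y ~ Binomial(12, 1/2).
By symmetry, α = 2·P(Y ≤ 4) = 2·(1 + 12 + 66 + 220 + 495)/4096 = 1588/4096 = 397/1024.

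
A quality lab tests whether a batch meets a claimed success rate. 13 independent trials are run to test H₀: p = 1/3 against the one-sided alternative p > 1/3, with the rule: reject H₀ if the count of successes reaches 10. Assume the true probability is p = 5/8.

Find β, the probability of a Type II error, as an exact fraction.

107331531597/137438953472

A Type II error is failing to reject when Ha holds: with p = 5/8, β = P(Y ≤ 9).
Equivalently, β = 1 − P(Y ≥ 10) = 107331531597/137438953472.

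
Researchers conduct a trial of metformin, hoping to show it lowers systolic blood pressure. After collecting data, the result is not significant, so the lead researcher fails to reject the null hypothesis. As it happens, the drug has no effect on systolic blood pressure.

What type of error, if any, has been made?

No error (correct decision).

The conventional null hypothesis here is that the drug has no effect on systolic blood pressure.
The test retained a true H₀ — the decision matches the true state.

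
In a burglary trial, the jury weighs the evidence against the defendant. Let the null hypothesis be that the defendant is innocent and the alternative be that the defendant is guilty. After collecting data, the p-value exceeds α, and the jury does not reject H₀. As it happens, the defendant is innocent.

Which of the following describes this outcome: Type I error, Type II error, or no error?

The test retained a true H₀ — the decision matches the true state.

Neither — the decision is correct.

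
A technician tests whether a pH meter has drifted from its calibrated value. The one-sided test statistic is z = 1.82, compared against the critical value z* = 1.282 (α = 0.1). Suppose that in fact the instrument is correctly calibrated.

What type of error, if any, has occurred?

The conventional null hypothesis is that the instrument is correctly calibrated.
Since z = 1.82 > z* = 1.282, H₀ is rejected.
H₀ is true (actually the instrument is correctly calibrated).
Rejecting a true H₀ is a Type I error.

Type I error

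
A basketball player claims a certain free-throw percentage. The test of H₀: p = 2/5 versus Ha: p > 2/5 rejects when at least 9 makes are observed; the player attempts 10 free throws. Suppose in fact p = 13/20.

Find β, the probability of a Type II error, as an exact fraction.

β = P(fail to reject H₀ | Ha true) = P(Y ≤ 8 | p = 13/20), Y ~ Binomial(10, 13/20).
Equivalently, β = 1 − P(Y ≥ 9) = 9359826552041/10240000000000.

9359826552041/10240000000000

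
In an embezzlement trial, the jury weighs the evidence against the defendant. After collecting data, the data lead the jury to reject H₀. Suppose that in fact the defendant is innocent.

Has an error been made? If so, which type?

Type I error

The conventional null hypothesis here is that the defendant is innocent.
H₀ was rejected, but H₀ is actually true.
Rejecting a true null hypothesis is a Type I error (false positive).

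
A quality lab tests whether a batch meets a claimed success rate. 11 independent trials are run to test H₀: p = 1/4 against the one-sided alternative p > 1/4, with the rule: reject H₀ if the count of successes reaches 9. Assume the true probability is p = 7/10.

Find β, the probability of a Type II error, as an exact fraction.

A Type II error is failing to reject when Ha holds: with p = 7/10, β = P(S ≤ 8).
Summing C(11,j)·(7/10)^j·(3/10)^{11-j} for j = 0..8 gives 2749038183/4000000000.

2749038183/4000000000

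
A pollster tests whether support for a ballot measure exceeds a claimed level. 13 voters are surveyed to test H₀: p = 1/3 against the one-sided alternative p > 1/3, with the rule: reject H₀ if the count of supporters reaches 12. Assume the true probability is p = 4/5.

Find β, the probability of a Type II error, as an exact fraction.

Under the alternative p = 4/5, K ~ Binomial(13, 4/5); β is the probability the test does not reject, P(K < 12).
Equivalently, β = 1 − P(K ≥ 12) = 935490453/1220703125.

935490453/1220703125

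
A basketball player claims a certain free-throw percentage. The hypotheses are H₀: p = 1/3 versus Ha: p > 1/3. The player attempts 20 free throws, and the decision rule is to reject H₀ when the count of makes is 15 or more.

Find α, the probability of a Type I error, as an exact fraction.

Under H₀, K ~ Binomial(20, 1/3), and α = P(K ≥ 15).
Adding the binomial terms for j = 15 through 20 with p = 1/3 yields 64841/387420489.

64841/387420489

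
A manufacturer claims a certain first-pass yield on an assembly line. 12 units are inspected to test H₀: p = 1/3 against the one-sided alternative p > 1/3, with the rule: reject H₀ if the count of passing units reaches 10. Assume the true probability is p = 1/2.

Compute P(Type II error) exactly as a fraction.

A Type II error is failing to reject when Ha holds: with p = 1/2, β = P(S ≤ 9).
Adding the binomial probabilities P(S=0)+…+P(S=9) at p = 1/2 gives 4017/4096.

4017/4096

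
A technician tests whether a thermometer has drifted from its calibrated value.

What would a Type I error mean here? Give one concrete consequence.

With the conventional null hypothesis that the instrument is correctly calibrated:
A Type I error is rejecting H₀ when H₀ is true.
Here that means pulling the instrument for recalibration when actually the instrument is correctly calibrated.

A Type I error would mean concluding that the instrument has drifted out of calibration when in fact the instrument is correctly calibrated. Consequence: a properly working instrument is taken offline unnecessarily.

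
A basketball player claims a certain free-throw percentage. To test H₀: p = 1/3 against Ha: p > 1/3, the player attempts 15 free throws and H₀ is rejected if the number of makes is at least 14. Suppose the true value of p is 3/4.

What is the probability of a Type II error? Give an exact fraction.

493824191/536870912

A Type II error is failing to reject when Ha holds: with p = 3/4, β = P(K ≤ 13).
Summing C(15,j)·(3/4)^j·(1/4)^{15-j} for j = 0..13 gives 493824191/536870912.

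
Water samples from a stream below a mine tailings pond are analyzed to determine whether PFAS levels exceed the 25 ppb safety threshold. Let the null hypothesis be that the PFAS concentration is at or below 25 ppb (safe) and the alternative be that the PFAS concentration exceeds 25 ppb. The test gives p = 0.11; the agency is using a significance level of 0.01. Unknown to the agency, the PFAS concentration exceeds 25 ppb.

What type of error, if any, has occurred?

Type II error

Since p = 0.11 ≥ α = 0.01, H₀ is not rejected.
H₀ is false (actually the PFAS concentration exceeds 25 ppb).
Failing to reject a false H₀ is a Type II error.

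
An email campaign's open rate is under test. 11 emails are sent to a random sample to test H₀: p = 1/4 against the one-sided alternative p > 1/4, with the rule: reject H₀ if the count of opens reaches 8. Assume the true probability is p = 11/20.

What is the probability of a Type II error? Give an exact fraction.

β = P(fail to reject H₀ | Ha true) = P(Y ≤ 7 | p = 11/20), Y ~ Binomial(11, 11/20).
Equivalently, β = 1 − P(Y ≥ 8) = 828290341647/1024000000000.

828290341647/1024000000000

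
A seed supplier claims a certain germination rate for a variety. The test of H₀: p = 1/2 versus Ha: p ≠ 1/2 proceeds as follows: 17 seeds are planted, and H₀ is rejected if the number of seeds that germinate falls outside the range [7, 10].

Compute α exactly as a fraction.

10889/32768

The significance level is the null-hypothesis probability of the rejection region {≤6} ∪ {≥11}.
Each tail has probability (1 + 17 + 136 + 680 + 2380 + 6188 + 12376)/131072; doubling gives α = 43556/131072 = 10889/32768.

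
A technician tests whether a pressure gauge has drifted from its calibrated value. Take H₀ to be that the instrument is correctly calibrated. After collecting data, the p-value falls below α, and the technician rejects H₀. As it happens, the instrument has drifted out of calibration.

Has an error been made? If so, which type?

No error (correct decision).

The test rejected a false H₀ — the decision matches the true state.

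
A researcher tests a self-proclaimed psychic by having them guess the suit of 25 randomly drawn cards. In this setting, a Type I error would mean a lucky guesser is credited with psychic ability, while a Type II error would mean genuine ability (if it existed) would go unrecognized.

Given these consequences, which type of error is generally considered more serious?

Type I error

The Type I consequence (a lucky guesser is credited with psychic ability) is more severe than the Type II consequence (genuine ability (if it existed) would go unrecognized).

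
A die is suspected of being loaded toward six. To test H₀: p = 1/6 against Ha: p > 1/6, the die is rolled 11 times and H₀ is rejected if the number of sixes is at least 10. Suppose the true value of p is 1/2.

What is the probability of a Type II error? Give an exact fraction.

β = P(fail to reject H₀ | Ha true) = P(K ≤ 9 | p = 1/2), K ~ Binomial(11, 1/2).
Adding the binomial probabilities P(K=0)+…+P(K=9) at p = 1/2 gives 509/512.

509/512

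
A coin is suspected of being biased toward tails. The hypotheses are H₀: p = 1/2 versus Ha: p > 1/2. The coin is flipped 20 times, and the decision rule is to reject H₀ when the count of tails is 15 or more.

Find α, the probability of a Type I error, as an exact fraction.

5425/262144

Under H₀, Y ~ Binomial(20, 1/2), and α = P(Y ≥ 15).
That's C(20,15) + C(20,16) + C(20,17) + C(20,18) + C(20,19) + C(20,20) over 2^20, i.e. (15504 + 4845 + 1140 + 190 + 20 + 1)/1048576 = 21700/1048576 = 5425/262144.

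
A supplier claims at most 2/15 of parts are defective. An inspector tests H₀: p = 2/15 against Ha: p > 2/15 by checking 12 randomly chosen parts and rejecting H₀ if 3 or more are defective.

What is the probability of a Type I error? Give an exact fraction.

α = P(reject H₀ | H₀ true) = P(S ≥ 3 | p = 2/15), S ~ Binomial(12, 2/15).
α = 1 − P(S ≤ 2) = 1 − 20540915285501/25949267578125 = 5408352292624/25949267578125.

5408352292624/25949267578125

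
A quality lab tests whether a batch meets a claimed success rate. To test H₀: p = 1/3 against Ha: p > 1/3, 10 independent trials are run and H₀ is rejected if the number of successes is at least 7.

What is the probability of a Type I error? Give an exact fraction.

43/2187

The Type I error probability is α = P(K ≥ 7) computed under H₀, where K ~ Binomial(10, 1/3).
Adding the binomial terms for j = 7 through 10 with p = 1/3 yields 43/2187.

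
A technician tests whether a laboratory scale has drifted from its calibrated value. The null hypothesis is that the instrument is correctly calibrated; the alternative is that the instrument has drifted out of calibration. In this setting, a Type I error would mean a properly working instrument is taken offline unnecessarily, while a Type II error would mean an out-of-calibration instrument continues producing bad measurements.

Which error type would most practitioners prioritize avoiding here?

The Type II consequence (an out-of-calibration instrument continues producing bad measurements) is more severe than the Type I consequence (a properly working instrument is taken offline unnecessarily).

Type II error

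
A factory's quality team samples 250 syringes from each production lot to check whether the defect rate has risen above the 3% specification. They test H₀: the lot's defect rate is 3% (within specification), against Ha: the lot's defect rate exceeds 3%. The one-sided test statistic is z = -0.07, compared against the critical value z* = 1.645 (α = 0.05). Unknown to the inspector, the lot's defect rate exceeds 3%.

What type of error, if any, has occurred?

Since z = -0.07 ≤ z* = 1.645, H₀ is not rejected.
H₀ is false (actually the lot's defect rate exceeds 3%).
Failing to reject a false H₀ is a Type II error.

Type II error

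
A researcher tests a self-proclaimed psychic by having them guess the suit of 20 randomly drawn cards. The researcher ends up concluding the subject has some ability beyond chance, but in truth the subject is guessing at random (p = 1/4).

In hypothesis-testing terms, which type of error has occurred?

Type I error

The null hypothesis here is that the subject is guessing at random (p = 1/4).
'Concluding the subject has some ability beyond chance' corresponds to rejecting H₀.
H₀ was rejected but H₀ is true — a Type I error (false positive).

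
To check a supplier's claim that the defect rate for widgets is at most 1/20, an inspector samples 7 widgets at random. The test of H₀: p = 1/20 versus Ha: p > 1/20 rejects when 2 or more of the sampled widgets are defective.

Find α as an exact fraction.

α = P(reject H₀ | H₀ true) = P(X ≥ 2 | p = 1/20), X ~ Binomial(7, 1/20).
Via the complement, α = 1 − Σ_{j=0}^{1} C(7,j)(1/20)^j(19/20)^{7-j} = 28403547/640000000.

28403547/640000000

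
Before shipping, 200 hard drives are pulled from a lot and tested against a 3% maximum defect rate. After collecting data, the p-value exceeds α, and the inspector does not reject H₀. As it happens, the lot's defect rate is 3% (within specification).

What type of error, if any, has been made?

The conventional null hypothesis here is that the lot's defect rate is 3% (within specification).
The test retained a true H₀ — the decision matches the true state.

Neither — the decision is correct.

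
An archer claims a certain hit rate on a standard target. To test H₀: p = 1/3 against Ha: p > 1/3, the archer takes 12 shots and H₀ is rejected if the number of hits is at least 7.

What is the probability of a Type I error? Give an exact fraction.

Under H₀, S ~ Binomial(12, 1/3), and α = P(S ≥ 7).
Adding the binomial terms for j = 7 through 12 with p = 1/3 yields 11771/177147.

11771/177147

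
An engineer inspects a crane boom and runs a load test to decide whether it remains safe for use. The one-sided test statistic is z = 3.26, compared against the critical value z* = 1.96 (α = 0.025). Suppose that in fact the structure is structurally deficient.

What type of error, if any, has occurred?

The conventional null hypothesis is that the structure meets the required load capacity (safe).
Since z = 3.26 > z* = 1.96, H₀ is rejected.
H₀ is false (actually the structure is structurally deficient).
The decision matches the true state — no error.

No error (correct decision).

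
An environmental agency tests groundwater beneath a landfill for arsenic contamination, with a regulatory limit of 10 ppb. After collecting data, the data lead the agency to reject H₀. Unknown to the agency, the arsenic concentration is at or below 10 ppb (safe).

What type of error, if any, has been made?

The conventional null hypothesis here is that the arsenic concentration is at or below 10 ppb (safe).
H₀ was rejected, but H₀ is actually true.
Rejecting a true null hypothesis is a Type I error (false positive).

Type I error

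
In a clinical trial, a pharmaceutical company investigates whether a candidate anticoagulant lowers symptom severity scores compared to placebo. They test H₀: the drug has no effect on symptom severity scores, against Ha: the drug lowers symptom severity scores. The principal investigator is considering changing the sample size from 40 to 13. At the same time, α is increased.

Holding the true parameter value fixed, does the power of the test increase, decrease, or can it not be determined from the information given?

The first change alone would make β increase; the second alone would make β decrease. Which effect dominates depends on the magnitudes, which are not given.
Since power = 1 − β, the effect on power is likewise indeterminate.

Cannot be determined from the information given.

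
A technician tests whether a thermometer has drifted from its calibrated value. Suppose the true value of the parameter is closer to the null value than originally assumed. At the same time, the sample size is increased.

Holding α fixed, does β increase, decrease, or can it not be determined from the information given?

The first change alone would make β increase; the second alone would make β decrease. Which effect dominates depends on the magnitudes, which are not given.

Cannot be determined from the information given.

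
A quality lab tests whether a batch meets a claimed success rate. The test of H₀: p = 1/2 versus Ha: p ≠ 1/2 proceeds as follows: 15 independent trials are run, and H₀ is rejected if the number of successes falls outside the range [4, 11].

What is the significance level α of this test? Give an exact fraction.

The significance level is the null-hypothesis probability of the rejection region {≤3} ∪ {≥12}.
By symmetry, α = 2·P(K ≤ 3) = 2·(1 + 15 + 105 + 455)/32768 = 1152/32768 = 9/256.

9/256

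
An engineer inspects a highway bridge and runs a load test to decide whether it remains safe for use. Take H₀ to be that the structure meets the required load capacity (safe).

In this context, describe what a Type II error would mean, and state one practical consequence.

A Type II error is failing to reject H₀ when H₀ is false.
Here that means keeping the structure open when actually the structure is structurally deficient.

A Type II error would mean concluding that the structure meets the required load capacity (safe) (or at least failing to establish that the structure is structurally deficient) when in fact the structure is structurally deficient. Consequence: a deficient structure remains in service and may fail under load.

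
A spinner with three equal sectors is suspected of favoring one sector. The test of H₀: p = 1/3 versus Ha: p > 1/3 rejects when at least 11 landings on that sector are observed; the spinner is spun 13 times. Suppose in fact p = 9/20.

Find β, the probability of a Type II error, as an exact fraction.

A Type II error is failing to reject when Ha holds: with p = 9/20, β = P(X ≤ 10).
Summing C(13,j)·(9/20)^j·(11/20)^{13-j} for j = 0..10 gives 40790448134932573/40960000000000000.

40790448134932573/40960000000000000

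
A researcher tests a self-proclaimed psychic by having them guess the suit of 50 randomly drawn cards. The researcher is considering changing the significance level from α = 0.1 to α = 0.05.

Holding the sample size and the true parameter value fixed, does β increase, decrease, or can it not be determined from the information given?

It increases.

Tightening α shrinks the rejection region. When Ha holds, fewer sample outcomes clear the stricter threshold, so more fall in the acceptance region.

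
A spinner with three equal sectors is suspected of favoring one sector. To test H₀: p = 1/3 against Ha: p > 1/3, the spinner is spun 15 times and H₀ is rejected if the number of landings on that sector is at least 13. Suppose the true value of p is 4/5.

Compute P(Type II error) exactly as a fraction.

18370873741/30517578125

Under the alternative p = 4/5, K ~ Binomial(15, 4/5); β is the probability the test does not reject, P(K < 13).
Equivalently, β = 1 − P(K ≥ 13) = 18370873741/30517578125.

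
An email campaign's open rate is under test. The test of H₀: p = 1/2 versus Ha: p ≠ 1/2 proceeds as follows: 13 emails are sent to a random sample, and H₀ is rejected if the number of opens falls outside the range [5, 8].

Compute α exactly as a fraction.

α = P(S ≤ 4 or S ≥ 9 | p = 1/2), S ~ Binomial(13, 1/2).
Each tail has probability (1 + 13 + 78 + 286 + 715)/8192; doubling gives α = 2186/8192 = 1093/4096.

1093/4096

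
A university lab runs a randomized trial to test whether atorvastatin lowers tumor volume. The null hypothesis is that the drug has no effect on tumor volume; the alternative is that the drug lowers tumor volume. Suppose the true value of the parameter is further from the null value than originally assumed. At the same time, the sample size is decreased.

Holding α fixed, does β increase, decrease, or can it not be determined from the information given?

Cannot be determined from the information given.

The first change alone would make β decrease; the second alone would make β increase. Which effect dominates depends on the magnitudes, which are not given.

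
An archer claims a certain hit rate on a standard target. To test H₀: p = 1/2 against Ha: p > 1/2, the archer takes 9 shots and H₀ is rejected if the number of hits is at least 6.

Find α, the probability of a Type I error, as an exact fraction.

Under H₀, Y ~ Binomial(9, 1/2), and α = P(Y ≥ 6).
That's C(9,6) + C(9,7) + C(9,8) + C(9,9) over 2^9, i.e. (84 + 36 + 9 + 1)/512 = 130/512 = 65/256.

65/256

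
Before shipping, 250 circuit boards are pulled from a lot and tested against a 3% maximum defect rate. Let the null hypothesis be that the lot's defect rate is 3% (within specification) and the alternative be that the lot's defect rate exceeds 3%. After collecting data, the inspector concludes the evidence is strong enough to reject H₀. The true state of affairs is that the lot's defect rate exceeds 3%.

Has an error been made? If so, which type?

The test rejected a false H₀ — the decision matches the true state.

Neither — the decision is correct.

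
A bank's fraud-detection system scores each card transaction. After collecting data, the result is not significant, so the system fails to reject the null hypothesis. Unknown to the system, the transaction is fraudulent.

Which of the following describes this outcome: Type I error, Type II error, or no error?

Type II error

The conventional null hypothesis here is that the transaction is legitimate.
H₀ was not rejected, but H₀ is actually false.
Failing to reject a false null hypothesis is a Type II error (false negative).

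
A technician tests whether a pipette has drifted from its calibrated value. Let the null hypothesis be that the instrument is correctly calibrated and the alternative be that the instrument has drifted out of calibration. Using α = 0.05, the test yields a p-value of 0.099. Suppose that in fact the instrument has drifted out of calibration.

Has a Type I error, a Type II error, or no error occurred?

Since p = 0.099 ≥ α = 0.05, H₀ is not rejected.
H₀ is false (actually the instrument has drifted out of calibration).
Failing to reject a false H₀ is a Type II error.

Type II error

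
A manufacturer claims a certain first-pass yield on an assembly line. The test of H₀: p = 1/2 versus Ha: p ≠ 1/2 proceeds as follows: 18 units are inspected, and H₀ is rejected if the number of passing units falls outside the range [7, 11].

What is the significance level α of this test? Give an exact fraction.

7795/32768

Under H₀, Y ~ Binomial(18, 1/2); α is the probability of landing in either tail, P(Y ≤ 6) + P(Y ≥ 12).
The two tails are symmetric, so α = 2·(1 + 18 + 153 + 816 + 3060 + 8568 + 18564)/2^18 = 62360/262144 = 7795/32768.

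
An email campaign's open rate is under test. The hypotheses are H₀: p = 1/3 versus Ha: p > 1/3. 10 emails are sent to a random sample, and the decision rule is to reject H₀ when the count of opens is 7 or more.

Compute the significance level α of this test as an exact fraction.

43/2187

α = P(reject H₀ | H₀ true) = P(X ≥ 7 | p = 1/3), with X ~ Binomial(10, 1/3).
P(X ≥ 7) = Σ_{j=7}^{10} C(10,j)·(1/3)^j·(2/3)^{10-j} = 43/2187.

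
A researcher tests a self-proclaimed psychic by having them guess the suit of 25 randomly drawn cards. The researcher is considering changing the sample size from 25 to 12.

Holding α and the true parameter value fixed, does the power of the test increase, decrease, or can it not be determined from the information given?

It decreases.

Reducing n widens both sampling distributions, so the test has less ability to distinguish Ha from H₀.
Since power = 1 − β and β increases, power decreases.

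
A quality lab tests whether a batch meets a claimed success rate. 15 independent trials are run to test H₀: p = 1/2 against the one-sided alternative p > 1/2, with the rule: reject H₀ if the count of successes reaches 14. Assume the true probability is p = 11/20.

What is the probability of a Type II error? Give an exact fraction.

β = P(fail to reject H₀ | Ha true) = P(S ≤ 13 | p = 11/20), S ~ Binomial(15, 11/20).
Equivalently, β = 1 − P(S ≥ 14) = 16356278262148423407/16384000000000000000.

16356278262148423407/16384000000000000000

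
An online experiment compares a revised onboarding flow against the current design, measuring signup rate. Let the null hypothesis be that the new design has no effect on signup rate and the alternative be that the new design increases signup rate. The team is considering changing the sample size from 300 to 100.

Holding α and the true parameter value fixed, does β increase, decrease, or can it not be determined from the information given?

It increases.

A smaller sample increases the standard error, so the sampling distributions under H₀ and Ha overlap more.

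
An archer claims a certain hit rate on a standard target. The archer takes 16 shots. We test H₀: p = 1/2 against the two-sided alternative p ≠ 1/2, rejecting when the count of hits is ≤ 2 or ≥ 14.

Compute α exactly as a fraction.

α = P(K ≤ 2 or K ≥ 14 | p = 1/2), K ~ Binomial(16, 1/2).
Each tail has probability (1 + 16 + 120)/65536; doubling gives α = 274/65536 = 137/32768.

137/32768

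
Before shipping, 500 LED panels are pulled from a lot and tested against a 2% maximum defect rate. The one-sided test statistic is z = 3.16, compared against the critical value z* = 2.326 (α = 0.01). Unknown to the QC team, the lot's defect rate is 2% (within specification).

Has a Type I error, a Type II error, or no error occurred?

Type I error

The conventional null hypothesis is that the lot's defect rate is 2% (within specification).
Since z = 3.16 > z* = 2.326, H₀ is rejected.
H₀ is true (actually the lot's defect rate is 2% (within specification)).
Rejecting a true H₀ is a Type I error.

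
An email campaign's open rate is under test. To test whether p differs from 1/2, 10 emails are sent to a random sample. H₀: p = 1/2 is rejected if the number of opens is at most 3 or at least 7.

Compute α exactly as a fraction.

11/32

Under H₀, S ~ Binomial(10, 1/2); α is the probability of landing in either tail, P(S ≤ 3) + P(S ≥ 7).
The two tails are symmetric, so α = 2·(1 + 10 + 45 + 120)/2^10 = 352/1024 = 11/32.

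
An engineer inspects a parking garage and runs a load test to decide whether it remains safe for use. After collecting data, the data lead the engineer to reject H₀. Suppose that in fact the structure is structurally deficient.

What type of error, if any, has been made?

Neither — the decision is correct.

The conventional null hypothesis here is that the structure meets the required load capacity (safe).
The test rejected a false H₀ — the decision matches the true state.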